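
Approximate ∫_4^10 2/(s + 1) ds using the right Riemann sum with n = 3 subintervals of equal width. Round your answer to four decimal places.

1.3795

Δs = (10 − 4)/3 = 2.
Right endpoints: 6, 8, 10.
f(6) = 2/7, f(8) = 2/9, f(10) = 2/11.
Sum = Δs · [f(6) + f(8) + f(10)].
Sum ≈ 1.3795.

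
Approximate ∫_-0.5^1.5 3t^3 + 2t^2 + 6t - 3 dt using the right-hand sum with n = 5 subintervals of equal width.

11.73

Δt = (1.5 − (-0.5))/5 = 0.4.
Right endpoints: -0.1, 0.3, 0.7, 1.1, 1.5.
f(-0.1) = -3.583, f(0.3) = -0.939, f(0.7) = 3.209, f(1.1) = 10.013, f(1.5) = 20.625.
Sum = Δt · [f(-0.1) + f(0.3) + f(0.7) + f(1.1) + f(1.5)].
Sum = 11.73.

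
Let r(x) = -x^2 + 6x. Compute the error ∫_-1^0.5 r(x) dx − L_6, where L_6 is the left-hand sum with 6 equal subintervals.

Exact integral: ∫_-1^0.5 r(x) dx = -2.625.
L_6 = -3.859375.
Error = -2.625 − (-3.859375) = 1.234375.

1.234375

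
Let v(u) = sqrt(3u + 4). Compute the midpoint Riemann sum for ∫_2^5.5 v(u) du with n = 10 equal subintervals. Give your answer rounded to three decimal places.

Δu = (5.5 − 2)/10 = 0.35.
Midpoints: 2.175, 2.525, 2.875, 3.225, 3.575, 3.925, 4.275, 4.625, 4.975, 5.325.
v(2.175) ≈ 3.244, v(2.525) ≈ 3.402, v(2.875) ≈ 3.553, v(3.225) ≈ 3.698, v(3.575) ≈ 3.837, v(3.925) ≈ 3.972, v(4.275) ≈ 4.102, v(4.625) ≈ 4.228, v(4.975) ≈ 4.350, v(5.325) ≈ 4.469.
Sum = Δu · [v(2.175) + v(2.525) + v(2.875) + ...].
Sum ≈ 13.600.

13.600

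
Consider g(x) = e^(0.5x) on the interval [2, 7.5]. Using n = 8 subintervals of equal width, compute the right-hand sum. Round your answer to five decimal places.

Δx = (7.5 − 2)/8 = 0.6875.
Right endpoints: 2.6875, 3.375, 4.0625, 4.75, 5.4375, 6.125, 6.8125, 7.5.
g(2.6875) ≈ 3.83339, g(3.375) ≈ 5.40595, g(4.0625) ≈ 7.62361, g(4.75) ≈ 10.75101, g(5.4375) ≈ 15.16136, g(6.125) ≈ 21.38094, g(6.8125) ≈ 30.15196, g(7.5) ≈ 42.52108.
Sum = Δx · [g(2.6875) + g(3.375) + g(4.0625) + ...].
Sum ≈ 94.07015.

94.07015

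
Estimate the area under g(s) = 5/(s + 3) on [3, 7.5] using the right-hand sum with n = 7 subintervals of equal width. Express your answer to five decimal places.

Δs = (7.5 − 3)/7 = 9/14.
Right endpoints: 51/14, 30/7, 69/14, 39/7, 87/14, 48/7, 7.5.
g(51/14) = 70/93, g(30/7) = 35/51, g(69/14) = 70/111, g(39/7) = 7/12, g(87/14) = 70/129, g(48/7) = 35/69, g(7.5) = 10/21.
Sum = Δs · [g(51/14) + g(30/7) + g(69/14) + ...].
Sum ≈ 2.68650.

2.68650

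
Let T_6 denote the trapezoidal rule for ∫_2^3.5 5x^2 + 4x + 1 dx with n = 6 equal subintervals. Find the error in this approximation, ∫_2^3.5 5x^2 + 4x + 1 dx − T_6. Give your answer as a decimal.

-0.078125

Exact integral: ∫_2^3.5 f(x) dx = 76.125.
T_6 = 76.203125.
Error = 76.125 − 76.203125 = -0.078125.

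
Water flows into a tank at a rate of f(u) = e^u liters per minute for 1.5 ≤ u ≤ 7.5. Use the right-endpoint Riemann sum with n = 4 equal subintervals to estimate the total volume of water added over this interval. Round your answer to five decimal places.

Δu = (7.5 − 1.5)/4 = 1.5.
Right endpoints: 3, 4.5, 6, 7.5.
f(3) ≈ 20.08554, f(4.5) ≈ 90.01713, f(6) ≈ 403.42879, f(7.5) ≈ 1808.04241.
Sum = Δu · [f(3) + f(4.5) + f(6) + f(7.5)].
Sum ≈ 3482.36081.

3482.36081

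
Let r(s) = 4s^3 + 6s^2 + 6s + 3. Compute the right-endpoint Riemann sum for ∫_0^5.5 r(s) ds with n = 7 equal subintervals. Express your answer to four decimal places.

1722.8469

Δs = (5.5 − 0)/7 = 11/14.
Right endpoints: 11/14, 11/7, 33/14, 22/7, 55/14, 33/7, 5.5.
r(11/14) = 4582/343, r(11/7) = 14669/343, r(33/14) = 35283/343, r(22/7) = 70417/343, r(55/14) = 124064/343, r(33/7) = 200217/343, r(5.5) = 883.
Sum = Δs · [r(11/14) + r(11/7) + r(33/14) + ...].
Sum ≈ 1722.8469.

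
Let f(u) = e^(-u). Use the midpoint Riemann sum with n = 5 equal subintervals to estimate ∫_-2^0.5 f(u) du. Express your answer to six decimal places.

Δu = (0.5 − (-2))/5 = 0.5.
Midpoints: -1.75, -1.25, -0.75, -0.25, 0.25.
f(-1.75) ≈ 5.754603, f(-1.25) ≈ 3.490343, f(-0.75) ≈ 2.117000, f(-0.25) ≈ 1.284025, f(0.25) ≈ 0.778801.
Sum = Δu · [f(-1.75) + f(-1.25) + f(-0.75) + f(-0.25) + f(0.25)].
Sum ≈ 6.712386.

6.712386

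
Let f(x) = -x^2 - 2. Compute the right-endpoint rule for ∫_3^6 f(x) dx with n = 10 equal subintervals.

Δx = (6 − 3)/10 = 0.3.
Right endpoints: 3.3, 3.6, 3.9, 4.2, 4.5, 4.8, 5.1, 5.4, 5.7, 6.
f(3.3) = -12.89, f(3.6) = -14.96, f(3.9) = -17.21, f(4.2) = -19.64, f(4.5) = -22.25, f(4.8) = -25.04, f(5.1) = -28.01, f(5.4) = -31.16, f(5.7) = -34.49, f(6) = -38.
Sum = Δx · [f(3.3) + f(3.6) + f(3.9) + ...].
Sum = -73.095.

-73.095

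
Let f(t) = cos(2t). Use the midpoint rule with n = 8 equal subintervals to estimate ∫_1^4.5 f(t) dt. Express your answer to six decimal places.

-0.256700

Δt = (4.5 − 1)/8 = 0.4375.
Midpoints: 1.21875, 1.65625, 2.09375, 2.53125, 2.96875, 3.40625, 3.84375, 4.28125.
f(1.21875) ≈ -0.762199, f(1.65625) ≈ -0.985431, f(2.09375) ≈ -0.501117, f(2.53125) ≈ 0.343002, f(2.96875) ≈ 0.940843, f(3.40625) ≈ 0.863153, f(3.84375) ≈ 0.165714, f(4.28125) ≈ -0.650709.
Sum = Δt · [f(1.21875) + f(1.65625) + f(2.09375) + ...].
Sum ≈ -0.256700.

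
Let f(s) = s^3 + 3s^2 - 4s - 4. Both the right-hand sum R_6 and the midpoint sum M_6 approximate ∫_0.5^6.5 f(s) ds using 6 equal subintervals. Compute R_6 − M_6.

208.5

R_6 = 814.5.
M_6 = 606.
R_6 − M_6 = 208.5.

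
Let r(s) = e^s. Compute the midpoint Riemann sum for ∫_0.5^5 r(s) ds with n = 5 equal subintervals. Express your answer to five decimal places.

Δs = (5 − 0.5)/5 = 0.9.
Midpoints: 0.95, 1.85, 2.75, 3.65, 4.55.
r(0.95) ≈ 2.58571, r(1.85) ≈ 6.35982, r(2.75) ≈ 15.64263, r(3.65) ≈ 38.47467, r(4.55) ≈ 94.63241.
Sum = Δs · [r(0.95) + r(1.85) + r(2.75) + r(3.65) + r(4.55)].
Sum ≈ 141.92571.

141.92571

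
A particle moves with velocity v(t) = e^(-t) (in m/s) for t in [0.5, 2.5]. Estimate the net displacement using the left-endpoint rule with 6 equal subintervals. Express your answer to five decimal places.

0.61670

Δt = (2.5 − 0.5)/6 = 1/3.
Left endpoints: 0.5, 5/6, 7/6, 1.5, 11/6, 13/6.
v(0.5) ≈ 0.60653, v(5/6) ≈ 0.43460, v(7/6) ≈ 0.31140, v(1.5) ≈ 0.22313, v(11/6) ≈ 0.15988, v(13/6) ≈ 0.11456.
Sum = Δt · [v(0.5) + v(5/6) + v(7/6) + ...].
Sum ≈ 0.61670.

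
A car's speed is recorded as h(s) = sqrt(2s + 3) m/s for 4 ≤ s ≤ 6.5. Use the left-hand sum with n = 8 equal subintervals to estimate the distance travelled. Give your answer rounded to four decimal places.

9.0652

Δs = (6.5 − 4)/8 = 0.3125.
Left endpoints: 4, 4.3125, 4.625, 4.9375, 5.25, 5.5625, 5.875, 6.1875.
h(4) ≈ 3.3166, h(4.3125) ≈ 3.4095, h(4.625) ≈ 3.5000, h(4.9375) ≈ 3.5882, h(5.25) ≈ 3.6742, h(5.5625) ≈ 3.7583, h(5.875) ≈ 3.8406, h(6.1875) ≈ 3.9211.
Sum = Δs · [h(4) + h(4.3125) + h(4.625) + ...].
Sum ≈ 9.0652.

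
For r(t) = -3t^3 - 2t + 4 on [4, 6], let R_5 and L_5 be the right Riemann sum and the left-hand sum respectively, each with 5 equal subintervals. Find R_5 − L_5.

R_5 = -886.4.
L_5 = -702.4.
R_5 − L_5 = -184.

-184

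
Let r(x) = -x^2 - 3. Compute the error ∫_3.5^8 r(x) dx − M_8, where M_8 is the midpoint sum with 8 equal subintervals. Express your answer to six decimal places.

Exact integral: ∫_3.5^8 r(x) dx = -169.875.
M_8 ≈ -169.75634766.
Error ≈ -169.875 − (-169.75634766) ≈ -0.118652.

-0.118652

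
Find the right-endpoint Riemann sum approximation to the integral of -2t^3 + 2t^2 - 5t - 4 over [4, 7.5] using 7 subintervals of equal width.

Δt = (7.5 − 4)/7 = 0.5.
Right endpoints: 4.5, 5, 5.5, 6, 6.5, 7, 7.5.
f(4.5) = -168.25, f(5) = -229, f(5.5) = -303.75, f(6) = -394, f(6.5) = -501.25, f(7) = -627, f(7.5) = -772.75.
Sum = Δt · [f(4.5) + f(5) + f(5.5) + ...].
Sum = -1498.

-1498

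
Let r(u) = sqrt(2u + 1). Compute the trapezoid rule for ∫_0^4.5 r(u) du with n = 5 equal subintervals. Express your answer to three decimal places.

Δu = (4.5 − 0)/5 = 0.9.
r(0) ≈ 1.000, r(0.9) ≈ 1.673, r(1.8) ≈ 2.145, r(2.7) ≈ 2.530, r(3.6) ≈ 2.864, r(4.5) ≈ 3.162.
T_5 = (Δu/2)·[r(u_0) + 2r(u_1) + ... + 2r(u_{4}) + r(u_5)].
Sum ≈ 10.163.

10.163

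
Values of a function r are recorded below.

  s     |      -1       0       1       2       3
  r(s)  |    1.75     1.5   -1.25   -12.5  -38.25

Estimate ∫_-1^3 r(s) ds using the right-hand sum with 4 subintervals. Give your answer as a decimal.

Δs = 1.
Sum = 1·[1.5 + (-1.25) + (-12.5) + (-38.25)] = -50.5.

-50.5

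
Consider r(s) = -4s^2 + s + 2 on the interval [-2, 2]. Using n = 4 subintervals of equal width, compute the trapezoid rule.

-16

Δs = (2 − (-2))/4 = 1.
r(-2) = -16, r(-1) = -3, r(0) = 2, r(1) = -1, r(2) = -12.
T_4 = (Δs/2)·[r(s_0) + 2r(s_1) + 2r(s_2) + 2r(s_3) + r(s_4)].
Sum = -16.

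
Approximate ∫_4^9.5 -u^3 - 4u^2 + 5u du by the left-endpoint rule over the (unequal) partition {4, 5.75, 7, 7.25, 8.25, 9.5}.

-2227.734375

Subinterval widths: 1.75, 1.25, 0.25, 1, 1.25.
Left endpoints: 4, 5.75, 7, 7.25, 8.25.
f(4) = -108, f(5.75) = -293.609375, f(7) = -504, f(7.25) = -555.078125, f(8.25) = -792.515625.
Sum = Σ Δu_i · f(u_i).
Sum = -2227.734375.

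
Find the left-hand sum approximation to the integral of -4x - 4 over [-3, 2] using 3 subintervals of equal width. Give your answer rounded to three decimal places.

Δx = (2 − (-3))/3 = 5/3.
Left endpoints: -3, -4/3, 1/3.
f(-3) = 8, f(-4/3) = 4/3, f(1/3) = -16/3.
Sum = Δx · [f(-3) + f(-4/3) + f(1/3)].
Sum ≈ 6.667.

6.667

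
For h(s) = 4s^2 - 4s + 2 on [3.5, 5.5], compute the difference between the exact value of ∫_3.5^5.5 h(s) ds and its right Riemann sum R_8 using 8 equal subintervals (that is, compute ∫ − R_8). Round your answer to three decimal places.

Exact integral: ∫_3.5^5.5 h(s) ds ≈ 132.66667.
R_8 = 140.75.
Error ≈ 132.66667 − 140.75 ≈ -8.083.

-8.083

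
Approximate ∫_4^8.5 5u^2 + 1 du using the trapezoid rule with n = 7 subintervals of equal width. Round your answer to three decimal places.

922.925

Δu = (8.5 − 4)/7 = 9/14.
f(4) = 81, f(65/14) = 21321/196, f(37/7) = 6894/49, f(83/14) = 34641/196, f(46/7) = 10629/49, f(101/14) = 51201/196, f(55/7) = 15174/49, f(8.5) = 362.25.
T_7 = (Δu/2)·[f(u_0) + 2f(u_1) + ... + 2f(u_{6}) + f(u_7)].
Sum ≈ 922.925.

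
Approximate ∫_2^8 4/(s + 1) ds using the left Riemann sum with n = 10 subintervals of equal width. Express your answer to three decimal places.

Δs = (8 − 2)/10 = 0.6.
Left endpoints: 2, 2.6, 3.2, 3.8, 4.4, 5, 5.6, 6.2, 6.8, 7.4.
f(2) = 4/3, f(2.6) = 10/9, f(3.2) = 20/21, f(3.8) = 5/6, f(4.4) = 20/27, f(5) = 2/3, f(5.6) = 20/33, f(6.2) = 5/9, f(6.8) = 20/39, f(7.4) = 10/21.
Sum = Δs · [f(2) + f(2.6) + f(3.2) + ...].
Sum ≈ 4.673.

4.673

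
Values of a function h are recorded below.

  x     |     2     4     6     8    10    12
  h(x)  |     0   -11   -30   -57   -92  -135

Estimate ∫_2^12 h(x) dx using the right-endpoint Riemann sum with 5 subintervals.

Δx = 2.
Sum = 2·[(-11) + (-30) + (-57) + (-92) + (-135)] = -650.

-650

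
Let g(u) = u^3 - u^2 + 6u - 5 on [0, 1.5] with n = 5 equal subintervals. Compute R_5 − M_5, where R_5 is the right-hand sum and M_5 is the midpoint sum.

1.5609375

R_5 = 0.9375.
M_5 = -0.6234375.
R_5 − M_5 = 1.5609375.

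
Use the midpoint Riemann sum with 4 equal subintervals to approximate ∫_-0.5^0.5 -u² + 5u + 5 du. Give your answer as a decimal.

Δu = (0.5 − (-0.5))/4 = 0.25.
Midpoints: -0.375, -0.125, 0.125, 0.375.
f(-0.375) = 2.984375, f(-0.125) = 4.359375, f(0.125) = 5.609375, f(0.375) = 6.734375.
Sum = Δu · [f(-0.375) + f(-0.125) + f(0.125) + f(0.375)].
Sum = 4.921875.

4.921875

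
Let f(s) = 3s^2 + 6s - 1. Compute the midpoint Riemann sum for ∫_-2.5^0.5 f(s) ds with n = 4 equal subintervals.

Δs = (0.5 − (-2.5))/4 = 0.75.
Midpoints: -2.125, -1.375, -0.625, 0.125.
f(-2.125) = -0.203125, f(-1.375) = -3.578125, f(-0.625) = -3.578125, f(0.125) = -0.203125.
Sum = Δs · [f(-2.125) + f(-1.375) + f(-0.625) + f(0.125)].
Sum = -5.671875.

-5.671875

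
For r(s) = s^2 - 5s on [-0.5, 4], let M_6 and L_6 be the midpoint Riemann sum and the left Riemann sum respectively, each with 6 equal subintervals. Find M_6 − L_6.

-3.1640625

M_6 = -18.2109375.
L_6 = -15.046875.
M_6 − L_6 = -3.1640625.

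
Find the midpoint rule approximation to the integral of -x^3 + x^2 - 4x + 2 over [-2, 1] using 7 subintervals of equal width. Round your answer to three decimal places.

18.635

Δx = (1 − (-2))/7 = 3/7.
Midpoints: -25/14, -19/14, -13/14, -0.5, -1/14, 5/14, 11/14.
f(-25/14) = 49463/2744, f(-19/14) = 32297/2744, f(-13/14) = 20243/2744, f(-0.5) = 4.375, f(-1/14) = 6287/2744, f(5/14) = 1793/2744, f(11/14) = -2773/2744.
Sum = Δx · [f(-25/14) + f(-19/14) + f(-13/14) + ...].
Sum ≈ 18.635.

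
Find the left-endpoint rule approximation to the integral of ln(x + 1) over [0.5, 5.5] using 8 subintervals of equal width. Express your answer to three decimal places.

Δx = (5.5 − 0.5)/8 = 0.625.
Left endpoints: 0.5, 1.125, 1.75, 2.375, 3, 3.625, 4.25, 4.875.
f(0.5) ≈ 0.405, f(1.125) ≈ 0.754, f(1.75) ≈ 1.012, f(2.375) ≈ 1.216, f(3) ≈ 1.386, f(3.625) ≈ 1.531, f(4.25) ≈ 1.658, f(4.875) ≈ 1.771.
Sum = Δx · [f(0.5) + f(1.125) + f(1.75) + ...].
Sum ≈ 6.084.

6.084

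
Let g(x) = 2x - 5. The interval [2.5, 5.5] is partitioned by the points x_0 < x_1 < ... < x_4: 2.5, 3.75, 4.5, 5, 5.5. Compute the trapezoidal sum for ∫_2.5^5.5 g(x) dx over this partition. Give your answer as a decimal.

9

Subinterval widths: 1.25, 0.75, 0.5, 0.5.
g(2.5) = 0, g(3.75) = 2.5, g(4.5) = 4, g(5) = 5, g(5.5) = 6.
On each subinterval the trapezoid contributes (Δx_i/2)·[g(x_{i-1}) + g(x_i)].
Sum = 9.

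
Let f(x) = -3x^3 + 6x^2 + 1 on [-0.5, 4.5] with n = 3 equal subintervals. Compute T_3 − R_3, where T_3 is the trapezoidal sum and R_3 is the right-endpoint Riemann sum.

T_3 ≈ -147.7777778.
R_3 ≈ -275.9027778.
T_3 − R_3 = 128.125.

128.125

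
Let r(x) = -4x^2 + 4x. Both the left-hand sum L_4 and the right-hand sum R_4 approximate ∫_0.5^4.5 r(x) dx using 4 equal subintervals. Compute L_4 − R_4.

L_4 = -52.
R_4 = -116.
L_4 − R_4 = 64.

64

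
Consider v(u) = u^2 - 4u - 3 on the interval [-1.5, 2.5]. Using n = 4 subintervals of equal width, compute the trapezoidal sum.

Δu = (2.5 − (-1.5))/4 = 1.
v(-1.5) = 5.25, v(-0.5) = -0.75, v(0.5) = -4.75, v(1.5) = -6.75, v(2.5) = -6.75.
T_4 = (Δu/2)·[v(u_0) + 2v(u_1) + 2v(u_2) + 2v(u_3) + v(u_4)].
Sum = -13.

-13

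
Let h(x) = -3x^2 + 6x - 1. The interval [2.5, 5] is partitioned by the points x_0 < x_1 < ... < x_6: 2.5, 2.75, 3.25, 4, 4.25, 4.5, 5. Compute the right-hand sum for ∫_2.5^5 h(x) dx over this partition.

Subinterval widths: 0.25, 0.5, 0.75, 0.25, 0.25, 0.5.
Right endpoints: 2.75, 3.25, 4, 4.25, 4.5, 5.
h(2.75) = -7.1875, h(3.25) = -13.1875, h(4) = -25, h(4.25) = -29.6875, h(4.5) = -34.75, h(5) = -46.
Sum = Σ Δx_i · h(x_i).
Sum = -66.25.

-66.25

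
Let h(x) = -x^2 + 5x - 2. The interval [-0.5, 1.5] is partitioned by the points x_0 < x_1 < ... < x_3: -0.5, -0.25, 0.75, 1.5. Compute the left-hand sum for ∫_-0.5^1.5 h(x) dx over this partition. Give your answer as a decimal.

Subinterval widths: 0.25, 1, 0.75.
Left endpoints: -0.5, -0.25, 0.75.
h(-0.5) = -4.75, h(-0.25) = -3.3125, h(0.75) = 1.1875.
Sum = Σ Δx_i · h(x_i).
Sum = -3.609375.

-3.609375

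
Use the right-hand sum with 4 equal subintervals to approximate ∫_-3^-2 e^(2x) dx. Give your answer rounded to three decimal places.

0.010

Δx = (-2 − (-3))/4 = 0.25.
Right endpoints: -2.75, -2.5, -2.25, -2.
f(-2.75) ≈ 0.004, f(-2.5) ≈ 0.007, f(-2.25) ≈ 0.011, f(-2) ≈ 0.018.
Sum = Δx · [f(-2.75) + f(-2.5) + f(-2.25) + f(-2)].
Sum ≈ 0.010.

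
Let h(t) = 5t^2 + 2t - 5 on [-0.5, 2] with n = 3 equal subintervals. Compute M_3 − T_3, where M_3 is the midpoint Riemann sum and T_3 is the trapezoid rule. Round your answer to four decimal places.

-2.1701

M_3 ≈ 4.068287.
T_3 ≈ 6.238426.
M_3 − T_3 ≈ -2.1701.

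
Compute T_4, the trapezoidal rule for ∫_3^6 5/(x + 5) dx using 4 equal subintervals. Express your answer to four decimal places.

Δx = (6 − 3)/4 = 0.75.
f(3) = 0.625, f(3.75) = 4/7, f(4.5) = 10/19, f(5.25) = 20/41, f(6) = 5/11.
T_4 = (Δx/2)·[f(x_0) + 2f(x_1) + 2f(x_2) + 2f(x_3) + f(x_4)].
Sum ≈ 1.5940.

1.5940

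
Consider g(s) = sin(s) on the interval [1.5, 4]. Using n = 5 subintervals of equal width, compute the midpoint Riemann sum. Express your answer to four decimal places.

Δs = (4 − 1.5)/5 = 0.5.
Midpoints: 1.75, 2.25, 2.75, 3.25, 3.75.
g(1.75) ≈ 0.9840, g(2.25) ≈ 0.7781, g(2.75) ≈ 0.3817, g(3.25) ≈ -0.1082, g(3.75) ≈ -0.5716.
Sum = Δs · [g(1.75) + g(2.25) + g(2.75) + g(3.25) + g(3.75)].
Sum ≈ 0.7320.

0.7320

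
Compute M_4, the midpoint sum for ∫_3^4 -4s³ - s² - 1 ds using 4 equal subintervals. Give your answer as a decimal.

Δs = (4 − 3)/4 = 0.25.
Midpoints: 3.125, 3.375, 3.625, 3.875.
f(3.125) = -132.8359375, f(3.375) = -166.1640625, f(3.625) = -204.6796875, f(3.875) = -248.7578125.
Sum = Δs · [f(3.125) + f(3.375) + f(3.625) + f(3.875)].
Sum = -188.109375.

-188.109375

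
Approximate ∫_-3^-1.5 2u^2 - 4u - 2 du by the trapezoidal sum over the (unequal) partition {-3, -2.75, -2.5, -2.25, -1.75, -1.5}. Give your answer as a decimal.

26.3125

Subinterval widths: 0.25, 0.25, 0.25, 0.5, 0.25.
f(-3) = 28, f(-2.75) = 24.125, f(-2.5) = 20.5, f(-2.25) = 17.125, f(-1.75) = 11.125, f(-1.5) = 8.5.
On each subinterval the trapezoid contributes (Δu_i/2)·[f(u_{i-1}) + f(u_i)].
Sum = 26.3125.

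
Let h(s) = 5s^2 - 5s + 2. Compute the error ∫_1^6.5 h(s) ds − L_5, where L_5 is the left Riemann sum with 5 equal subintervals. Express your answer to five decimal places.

Exact integral: ∫_1^6.5 h(s) ds ≈ 363.9166667.
L_5 = 271.15.
Error ≈ 363.9166667 − 271.15 ≈ 92.76667.

92.76667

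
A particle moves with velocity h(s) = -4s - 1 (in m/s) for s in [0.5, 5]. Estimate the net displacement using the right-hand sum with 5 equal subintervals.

-62.1

Δs = (5 − 0.5)/5 = 0.9.
Right endpoints: 1.4, 2.3, 3.2, 4.1, 5.
h(1.4) = -6.6, h(2.3) = -10.2, h(3.2) = -13.8, h(4.1) = -17.4, h(5) = -21.
Sum = Δs · [h(1.4) + h(2.3) + h(3.2) + h(4.1) + h(5)].
Sum = -62.1.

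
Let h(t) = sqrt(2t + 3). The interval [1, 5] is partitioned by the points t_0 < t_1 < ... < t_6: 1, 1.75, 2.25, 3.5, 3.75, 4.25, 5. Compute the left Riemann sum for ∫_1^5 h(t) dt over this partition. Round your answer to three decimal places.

Subinterval widths: 0.75, 0.5, 1.25, 0.25, 0.5, 0.75.
Left endpoints: 1, 1.75, 2.25, 3.5, 3.75, 4.25.
h(1) ≈ 2.236, h(1.75) ≈ 2.550, h(2.25) ≈ 2.739, h(3.5) ≈ 3.162, h(3.75) ≈ 3.240, h(4.25) ≈ 3.391.
Sum = Σ Δt_i · h(t_i).
Sum ≈ 11.329.

11.329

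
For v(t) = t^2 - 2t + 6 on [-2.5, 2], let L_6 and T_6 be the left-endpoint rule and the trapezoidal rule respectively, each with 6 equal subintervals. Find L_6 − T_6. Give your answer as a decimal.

L_6 = 41.765625.
T_6 = 37.546875.
L_6 − T_6 = 4.21875.

4.21875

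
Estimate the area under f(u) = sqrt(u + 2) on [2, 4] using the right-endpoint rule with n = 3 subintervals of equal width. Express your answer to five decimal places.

Δu = (4 − 2)/3 = 2/3.
Right endpoints: 8/3, 10/3, 4.
f(8/3) ≈ 2.16025, f(10/3) ≈ 2.30940, f(4) ≈ 2.44949.
Sum = Δu · [f(8/3) + f(10/3) + f(4)].
Sum ≈ 4.61276.

4.61276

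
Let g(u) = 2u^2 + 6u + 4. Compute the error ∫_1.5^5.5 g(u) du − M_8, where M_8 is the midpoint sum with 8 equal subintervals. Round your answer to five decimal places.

0.16667

Exact integral: ∫_1.5^5.5 g(u) du ≈ 208.6666667.
M_8 = 208.5.
Error ≈ 208.6666667 − 208.5 ≈ 0.16667.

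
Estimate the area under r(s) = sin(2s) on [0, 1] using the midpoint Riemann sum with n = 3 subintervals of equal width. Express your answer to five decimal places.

Δs = (1 − 0)/3 = 1/3.
Midpoints: 1/6, 0.5, 5/6.
r(1/6) ≈ 0.32719, r(0.5) ≈ 0.84147, r(5/6) ≈ 0.99541.
Sum = Δs · [r(1/6) + r(0.5) + r(5/6)].
Sum ≈ 0.72136.

0.72136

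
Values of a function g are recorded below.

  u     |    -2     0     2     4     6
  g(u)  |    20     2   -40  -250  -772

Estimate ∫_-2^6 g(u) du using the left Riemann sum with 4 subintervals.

Δu = 2.
Sum = 2·[20 + 2 + (-40) + (-250)] = -536.

-536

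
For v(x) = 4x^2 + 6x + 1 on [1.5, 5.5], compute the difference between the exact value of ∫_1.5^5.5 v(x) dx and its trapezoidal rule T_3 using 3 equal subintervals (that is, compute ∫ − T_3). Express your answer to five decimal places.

Exact integral: ∫_1.5^5.5 v(x) dx ≈ 305.3333333.
T_3 ≈ 310.0740741.
Error ≈ 305.3333333 − 310.0740741 ≈ -4.74074.

-4.74074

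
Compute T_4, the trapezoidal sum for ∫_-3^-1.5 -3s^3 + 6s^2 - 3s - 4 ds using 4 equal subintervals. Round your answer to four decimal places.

109.2510

Δs = (-1.5 − (-3))/4 = 0.375.
f(-3) = 140, f(-2.625) = 50935/512, f(-2.25) = 67.296875, f(-1.875) = 21757/512, f(-1.5) = 24.125.
T_4 = (Δs/2)·[f(s_0) + 2f(s_1) + 2f(s_2) + 2f(s_3) + f(s_4)].
Sum ≈ 109.2510.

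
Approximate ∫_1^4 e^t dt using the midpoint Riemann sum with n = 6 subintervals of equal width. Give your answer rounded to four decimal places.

51.3434

Δt = (4 − 1)/6 = 0.5.
Midpoints: 1.25, 1.75, 2.25, 2.75, 3.25, 3.75.
f(1.25) ≈ 3.4903, f(1.75) ≈ 5.7546, f(2.25) ≈ 9.4877, f(2.75) ≈ 15.6426, f(3.25) ≈ 25.7903, f(3.75) ≈ 42.5211.
Sum = Δt · [f(1.25) + f(1.75) + f(2.25) + ...].
Sum ≈ 51.3434.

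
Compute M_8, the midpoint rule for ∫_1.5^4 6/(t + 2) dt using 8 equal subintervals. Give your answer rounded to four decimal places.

Δt = (4 − 1.5)/8 = 0.3125.
Midpoints: 1.65625, 1.96875, 2.28125, 2.59375, 2.90625, 3.21875, 3.53125, 3.84375.
f(1.65625) = 64/39, f(1.96875) = 192/127, f(2.28125) = 192/137, f(2.59375) = 64/49, f(2.90625) = 192/157, f(3.21875) = 192/167, f(3.53125) = 64/59, f(3.84375) = 192/187.
Sum = Δt · [f(1.65625) + f(1.96875) + f(2.28125) + ...].
Sum ≈ 3.2327.

3.2327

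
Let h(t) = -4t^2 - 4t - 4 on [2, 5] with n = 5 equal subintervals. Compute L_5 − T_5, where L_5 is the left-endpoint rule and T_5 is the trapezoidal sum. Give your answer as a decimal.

L_5 = -181.92.
T_5 = -210.72.
L_5 − T_5 = 28.8.

28.8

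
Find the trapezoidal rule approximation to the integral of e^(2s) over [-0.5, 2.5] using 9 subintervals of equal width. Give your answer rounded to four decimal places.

Δs = (2.5 − (-0.5))/9 = 1/3.
f(-0.5) ≈ 0.3679, f(-1/6) ≈ 0.7165, f(1/6) ≈ 1.3956, f(0.5) ≈ 2.7183, f(5/6) ≈ 5.2945, f(7/6) ≈ 10.3123, f(1.5) ≈ 20.0855, f(11/6) ≈ 39.1213, f(13/6) ≈ 76.1979, f(2.5) ≈ 148.4132.
T_9 = (Δs/2)·[f(s_0) + 2f(s_1) + ... + 2f(s_{8}) + f(s_9)].
Sum ≈ 76.7441.

76.7441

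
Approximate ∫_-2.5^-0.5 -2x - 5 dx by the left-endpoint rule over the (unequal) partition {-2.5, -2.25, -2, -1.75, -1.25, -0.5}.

Subinterval widths: 0.25, 0.25, 0.25, 0.5, 0.75.
Left endpoints: -2.5, -2.25, -2, -1.75, -1.25.
f(-2.5) = 0, f(-2.25) = -0.5, f(-2) = -1, f(-1.75) = -1.5, f(-1.25) = -2.5.
Sum = Σ Δx_i · f(x_i).
Sum = -3.

-3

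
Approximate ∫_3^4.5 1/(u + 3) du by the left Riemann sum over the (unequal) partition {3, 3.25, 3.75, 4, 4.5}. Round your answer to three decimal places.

Subinterval widths: 0.25, 0.5, 0.25, 0.5.
Left endpoints: 3, 3.25, 3.75, 4.
f(3) = 1/6, f(3.25) = 0.16, f(3.75) = 4/27, f(4) = 1/7.
Sum = Σ Δu_i · f(u_i).
Sum ≈ 0.230.

0.230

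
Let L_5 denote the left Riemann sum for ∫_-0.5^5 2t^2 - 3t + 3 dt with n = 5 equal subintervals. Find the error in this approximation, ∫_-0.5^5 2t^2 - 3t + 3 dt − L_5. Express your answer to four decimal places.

Exact integral: ∫_-0.5^5 f(t) dt ≈ 62.791667.
L_5 = 46.86.
Error ≈ 62.791667 − 46.86 ≈ 15.9317.

15.9317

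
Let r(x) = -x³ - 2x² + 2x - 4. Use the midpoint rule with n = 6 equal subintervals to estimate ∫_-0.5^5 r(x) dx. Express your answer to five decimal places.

-233.53118

Δx = (5 − (-0.5))/6 = 11/12.
Midpoints: -1/24, 0.875, 43/24, 65/24, 3.625, 109/24.
r(-1/24) = -56495/13824, r(0.875) = -2279/512, r(43/24) = -174019/13824, r(65/24) = -457841/13824, r(3.625) = -36181/512, r(109/24) = -1795045/13824.
Sum = Δx · [r(-1/24) + r(0.875) + r(43/24) + ...].
Sum ≈ -233.53118.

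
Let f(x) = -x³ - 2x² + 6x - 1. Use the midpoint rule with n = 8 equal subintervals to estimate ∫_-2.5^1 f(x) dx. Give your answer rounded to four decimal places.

-20.8317

Δx = (1 − (-2.5))/8 = 0.4375.
Midpoints: -2.28125, -1.84375, -1.40625, -0.96875, -0.53125, -0.09375, 0.34375, 0.78125.
f(-2.28125) = -433319/32768, f(-1.84375) = -412669/32768, f(-1.40625) = -347723/32768, f(-0.96875) = -254945/32768, f(-0.53125) = -150799/32768, f(-0.09375) = -51749/32768, f(0.34375) = 25741/32768, f(0.78125) = 65207/32768.
Sum = Δx · [f(-2.28125) + f(-1.84375) + f(-1.40625) + ...].
Sum ≈ -20.8317.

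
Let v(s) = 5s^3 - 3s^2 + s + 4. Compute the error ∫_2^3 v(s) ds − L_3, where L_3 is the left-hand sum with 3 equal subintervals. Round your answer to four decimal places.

12.8611

Exact integral: ∫_2^3 v(s) ds = 68.75.
L_3 ≈ 55.888889.
Error ≈ 68.75 − 55.888889 ≈ 12.8611.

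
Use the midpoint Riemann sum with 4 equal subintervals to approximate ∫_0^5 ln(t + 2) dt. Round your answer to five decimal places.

7.25768

Δt = (5 − 0)/4 = 1.25.
Midpoints: 0.625, 1.875, 3.125, 4.375.
f(0.625) ≈ 0.96508, f(1.875) ≈ 1.35455, f(3.125) ≈ 1.63413, f(4.375) ≈ 1.85238.
Sum = Δt · [f(0.625) + f(1.875) + f(3.125) + f(4.375)].
Sum ≈ 7.25768.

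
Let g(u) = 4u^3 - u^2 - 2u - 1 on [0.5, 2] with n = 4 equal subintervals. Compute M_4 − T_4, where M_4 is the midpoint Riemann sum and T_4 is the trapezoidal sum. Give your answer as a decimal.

M_4 = 7.81640625.
T_4 = 8.5546875.
M_4 − T_4 = -0.73828125.

-0.73828125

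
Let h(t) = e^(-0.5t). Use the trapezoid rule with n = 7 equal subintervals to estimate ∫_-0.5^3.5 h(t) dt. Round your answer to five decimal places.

2.23559

Δt = (3.5 − (-0.5))/7 = 4/7.
h(-0.5) ≈ 1.28403, h(1/14) ≈ 0.96492, h(9/14) ≈ 0.72511, h(17/14) ≈ 0.54491, h(25/14) ≈ 0.40948, h(33/14) ≈ 0.30772, h(41/14) ≈ 0.23124, h(3.5) ≈ 0.17377.
T_7 = (Δt/2)·[h(t_0) + 2h(t_1) + ... + 2h(t_{6}) + h(t_7)].
Sum ≈ 2.23559.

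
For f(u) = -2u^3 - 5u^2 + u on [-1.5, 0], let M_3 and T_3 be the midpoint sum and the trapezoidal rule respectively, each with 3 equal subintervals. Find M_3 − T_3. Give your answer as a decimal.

0.046875

M_3 = -4.203125.
T_3 = -4.25.
M_3 − T_3 = 0.046875.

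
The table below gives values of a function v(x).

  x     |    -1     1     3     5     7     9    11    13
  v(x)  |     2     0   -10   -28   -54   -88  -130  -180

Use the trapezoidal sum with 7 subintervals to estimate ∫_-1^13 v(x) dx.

-798

Δx = 2.
T_7 = (2/2)·[2 + 2·0 + 2·(-10) + 2·(-28) + 2·(-54) + 2·(-88) + 2·(-130) + (-180)] = -798.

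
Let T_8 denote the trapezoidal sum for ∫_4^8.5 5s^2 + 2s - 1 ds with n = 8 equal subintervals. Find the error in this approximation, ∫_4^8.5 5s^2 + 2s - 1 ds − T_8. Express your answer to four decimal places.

Exact integral: ∫_4^8.5 f(s) ds = 968.625.
T_8 ≈ 969.811523.
Error ≈ 968.625 − 969.811523 ≈ -1.1865.

-1.1865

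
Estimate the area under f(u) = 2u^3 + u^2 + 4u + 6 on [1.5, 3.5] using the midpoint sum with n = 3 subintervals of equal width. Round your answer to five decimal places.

Δu = (3.5 − 1.5)/3 = 2/3.
Midpoints: 11/6, 2.5, 19/6.
f(11/6) = 1567/54, f(2.5) = 53.5, f(19/6) = 4979/54.
Sum = Δu · [f(11/6) + f(2.5) + f(19/6)].
Sum ≈ 116.48148.

116.48148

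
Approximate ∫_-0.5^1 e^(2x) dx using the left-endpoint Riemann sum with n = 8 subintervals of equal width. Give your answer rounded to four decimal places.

2.8934

Δx = (1 − (-0.5))/8 = 0.1875.
Left endpoints: -0.5, -0.3125, -0.125, 0.0625, 0.25, 0.4375, 0.625, 0.8125.
f(-0.5) ≈ 0.3679, f(-0.3125) ≈ 0.5353, f(-0.125) ≈ 0.7788, f(0.0625) ≈ 1.1331, f(0.25) ≈ 1.6487, f(0.4375) ≈ 2.3989, f(0.625) ≈ 3.4903, f(0.8125) ≈ 5.0784.
Sum = Δx · [f(-0.5) + f(-0.3125) + f(-0.125) + ...].
Sum ≈ 2.8934.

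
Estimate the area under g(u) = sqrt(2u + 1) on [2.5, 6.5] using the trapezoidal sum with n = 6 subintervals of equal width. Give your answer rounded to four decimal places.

12.5569

Δu = (6.5 − 2.5)/6 = 2/3.
g(2.5) ≈ 2.4495, g(19/6) ≈ 2.7080, g(23/6) ≈ 2.9439, g(4.5) ≈ 3.1623, g(31/6) ≈ 3.3665, g(35/6) ≈ 3.5590, g(6.5) ≈ 3.7417.
T_6 = (Δu/2)·[g(u_0) + 2g(u_1) + ... + 2g(u_{5}) + g(u_6)].
Sum ≈ 12.5569.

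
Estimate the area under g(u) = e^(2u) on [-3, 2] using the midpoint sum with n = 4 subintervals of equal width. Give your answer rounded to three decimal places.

Δu = (2 − (-3))/4 = 1.25.
Midpoints: -2.375, -1.125, 0.125, 1.375.
g(-2.375) ≈ 0.009, g(-1.125) ≈ 0.105, g(0.125) ≈ 1.284, g(1.375) ≈ 15.643.
Sum = Δu · [g(-2.375) + g(-1.125) + g(0.125) + g(1.375)].
Sum ≈ 21.301.

21.301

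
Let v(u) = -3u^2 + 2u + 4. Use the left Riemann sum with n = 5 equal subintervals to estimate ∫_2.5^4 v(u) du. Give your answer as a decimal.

-28.755

Δu = (4 − 2.5)/5 = 0.3.
Left endpoints: 2.5, 2.8, 3.1, 3.4, 3.7.
v(2.5) = -9.75, v(2.8) = -13.92, v(3.1) = -18.63, v(3.4) = -23.88, v(3.7) = -29.67.
Sum = Δu · [v(2.5) + v(2.8) + v(3.1) + v(3.4) + v(3.7)].
Sum = -28.755.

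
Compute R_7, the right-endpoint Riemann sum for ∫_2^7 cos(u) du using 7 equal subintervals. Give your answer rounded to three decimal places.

0.176

Δu = (7 − 2)/7 = 5/7.
Right endpoints: 19/7, 24/7, 29/7, 34/7, 39/7, 44/7, 7.
f(19/7) ≈ -0.910, f(24/7) ≈ -0.959, f(29/7) ≈ -0.539, f(34/7) ≈ 0.144, f(39/7) ≈ 0.757, f(44/7) ≈ 1.000, f(7) ≈ 0.754.
Sum = Δu · [f(19/7) + f(24/7) + f(29/7) + ...].
Sum ≈ 0.176.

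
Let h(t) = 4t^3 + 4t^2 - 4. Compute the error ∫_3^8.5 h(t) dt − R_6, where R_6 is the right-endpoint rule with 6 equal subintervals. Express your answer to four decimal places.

-1248.5828

Exact integral: ∫_3^8.5 h(t) dt ≈ 5899.895833.
R_6 ≈ 7148.478588.
Error ≈ 5899.895833 − 7148.478588 ≈ -1248.5828.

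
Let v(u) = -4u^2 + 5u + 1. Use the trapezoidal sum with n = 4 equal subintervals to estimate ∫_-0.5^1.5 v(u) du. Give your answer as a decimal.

Δu = (1.5 − (-0.5))/4 = 0.5.
v(-0.5) = -2.5, v(0) = 1, v(0.5) = 2.5, v(1) = 2, v(1.5) = -0.5.
T_4 = (Δu/2)·[v(u_0) + 2v(u_1) + 2v(u_2) + 2v(u_3) + v(u_4)].
Sum = 2.

2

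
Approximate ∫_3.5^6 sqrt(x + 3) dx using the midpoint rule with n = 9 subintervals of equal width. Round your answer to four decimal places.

6.9522

Δx = (6 − 3.5)/9 = 5/18.
Midpoints: 131/36, 47/12, 151/36, 161/36, 4.75, 181/36, 191/36, 67/12, 211/36.
f(131/36) ≈ 2.5766, f(47/12) ≈ 2.6300, f(151/36) ≈ 2.6822, f(161/36) ≈ 2.7335, f(4.75) ≈ 2.7839, f(181/36) ≈ 2.8333, f(191/36) ≈ 2.8819, f(67/12) ≈ 2.9297, f(211/36) ≈ 2.9768.
Sum = Δx · [f(131/36) + f(47/12) + f(151/36) + ...].
Sum ≈ 6.9522.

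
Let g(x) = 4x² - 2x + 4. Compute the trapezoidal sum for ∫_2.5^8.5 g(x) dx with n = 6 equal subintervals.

Δx = (8.5 − 2.5)/6 = 1.
g(2.5) = 24, g(3.5) = 46, g(4.5) = 76, g(5.5) = 114, g(6.5) = 160, g(7.5) = 214, g(8.5) = 276.
T_6 = (Δx/2)·[g(x_0) + 2g(x_1) + ... + 2g(x_{5}) + g(x_6)].
Sum = 760.

760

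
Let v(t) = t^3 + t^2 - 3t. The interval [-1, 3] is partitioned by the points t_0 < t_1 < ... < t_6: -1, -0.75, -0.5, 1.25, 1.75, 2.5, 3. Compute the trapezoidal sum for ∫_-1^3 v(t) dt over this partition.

Subinterval widths: 0.25, 0.25, 1.75, 0.5, 0.75, 0.5.
v(-1) = 3, v(-0.75) = 2.390625, v(-0.5) = 1.625, v(1.25) = -0.234375, v(1.75) = 3.171875, v(2.5) = 14.375, v(3) = 27.
On each subinterval the trapezoid contributes (Δt_i/2)·[v(t_{i-1}) + v(t_i)].
Sum = 20.05078125.

20.05078125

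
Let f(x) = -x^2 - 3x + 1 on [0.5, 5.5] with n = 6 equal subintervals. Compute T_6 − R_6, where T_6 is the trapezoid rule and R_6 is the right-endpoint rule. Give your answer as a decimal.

18.75

T_6 ≈ -95.995370.
R_6 ≈ -114.745370.
T_6 − R_6 = 18.75.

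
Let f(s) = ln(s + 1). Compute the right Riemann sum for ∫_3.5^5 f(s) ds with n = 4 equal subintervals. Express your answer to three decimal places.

Δs = (5 − 3.5)/4 = 0.375.
Right endpoints: 3.875, 4.25, 4.625, 5.
f(3.875) ≈ 1.584, f(4.25) ≈ 1.658, f(4.625) ≈ 1.727, f(5) ≈ 1.792.
Sum = Δs · [f(3.875) + f(4.25) + f(4.625) + f(5)].
Sum ≈ 2.535.

2.535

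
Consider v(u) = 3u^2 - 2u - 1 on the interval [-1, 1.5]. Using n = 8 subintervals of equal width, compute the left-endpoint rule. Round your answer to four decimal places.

0.9424

Δu = (1.5 − (-1))/8 = 0.3125.
Left endpoints: -1, -0.6875, -0.375, -0.0625, 0.25, 0.5625, 0.875, 1.1875.
v(-1) = 4, v(-0.6875) = 1.79296875, v(-0.375) = 0.171875, v(-0.0625) = -0.86328125, v(0.25) = -1.3125, v(0.5625) = -1.17578125, v(0.875) = -0.453125, v(1.1875) = 0.85546875.
Sum = Δu · [v(-1) + v(-0.6875) + v(-0.375) + ...].
Sum ≈ 0.9424.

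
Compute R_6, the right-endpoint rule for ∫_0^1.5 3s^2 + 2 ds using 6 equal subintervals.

7.265625

Δs = (1.5 − 0)/6 = 0.25.
Right endpoints: 0.25, 0.5, 0.75, 1, 1.25, 1.5.
f(0.25) = 2.1875, f(0.5) = 2.75, f(0.75) = 3.6875, f(1) = 5, f(1.25) = 6.6875, f(1.5) = 8.75.
Sum = Δs · [f(0.25) + f(0.5) + f(0.75) + ...].
Sum = 7.265625.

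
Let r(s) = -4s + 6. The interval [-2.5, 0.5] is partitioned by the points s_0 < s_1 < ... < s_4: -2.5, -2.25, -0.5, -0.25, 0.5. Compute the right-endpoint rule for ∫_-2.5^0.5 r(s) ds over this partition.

22.5

Subinterval widths: 0.25, 1.75, 0.25, 0.75.
Right endpoints: -2.25, -0.5, -0.25, 0.5.
r(-2.25) = 15, r(-0.5) = 8, r(-0.25) = 7, r(0.5) = 4.
Sum = Σ Δs_i · r(s_i).
Sum = 22.5.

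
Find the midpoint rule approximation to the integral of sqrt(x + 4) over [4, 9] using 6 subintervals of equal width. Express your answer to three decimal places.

Δx = (9 − 4)/6 = 5/6.
Midpoints: 53/12, 5.25, 73/12, 83/12, 7.75, 103/12.
f(53/12) ≈ 2.901, f(5.25) ≈ 3.041, f(73/12) ≈ 3.175, f(83/12) ≈ 3.304, f(7.75) ≈ 3.428, f(103/12) ≈ 3.547.
Sum = Δx · [f(53/12) + f(5.25) + f(73/12) + ...].
Sum ≈ 16.164.

16.164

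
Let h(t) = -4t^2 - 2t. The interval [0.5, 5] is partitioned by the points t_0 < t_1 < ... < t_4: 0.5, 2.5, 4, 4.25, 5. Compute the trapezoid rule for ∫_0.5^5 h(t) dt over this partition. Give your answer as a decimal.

Subinterval widths: 2, 1.5, 0.25, 0.75.
h(0.5) = -2, h(2.5) = -30, h(4) = -72, h(4.25) = -80.75, h(5) = -110.
On each subinterval the trapezoid contributes (Δt_i/2)·[h(t_{i-1}) + h(t_i)].
Sum = -199.125.

-199.125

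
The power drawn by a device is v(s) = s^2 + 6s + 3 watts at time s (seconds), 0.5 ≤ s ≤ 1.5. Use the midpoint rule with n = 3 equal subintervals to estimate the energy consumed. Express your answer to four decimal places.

Δs = (1.5 − 0.5)/3 = 1/3.
Midpoints: 2/3, 1, 4/3.
v(2/3) = 67/9, v(1) = 10, v(4/3) = 115/9.
Sum = Δs · [v(2/3) + v(1) + v(4/3)].
Sum ≈ 10.0741.

10.0741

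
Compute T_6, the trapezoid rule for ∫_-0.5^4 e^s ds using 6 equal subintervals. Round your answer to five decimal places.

Δs = (4 − (-0.5))/6 = 0.75.
f(-0.5) ≈ 0.60653, f(0.25) ≈ 1.28403, f(1) ≈ 2.71828, f(1.75) ≈ 5.75460, f(2.5) ≈ 12.18249, f(3.25) ≈ 25.79034, f(4) ≈ 54.59815.
T_6 = (Δs/2)·[f(s_0) + 2f(s_1) + ... + 2f(s_{5}) + f(s_6)].
Sum ≈ 56.49906.

56.49906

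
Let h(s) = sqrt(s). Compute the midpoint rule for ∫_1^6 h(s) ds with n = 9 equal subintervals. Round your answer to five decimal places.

Δs = (6 − 1)/9 = 5/9.
Midpoints: 23/18, 11/6, 43/18, 53/18, 3.5, 73/18, 83/18, 31/6, 103/18.
h(23/18) ≈ 1.13039, h(11/6) ≈ 1.35401, h(43/18) ≈ 1.54560, h(53/18) ≈ 1.71594, h(3.5) ≈ 1.87083, h(73/18) ≈ 2.01384, h(83/18) ≈ 2.14735, h(31/6) ≈ 2.27303, h(103/18) ≈ 2.39212.
Sum = Δs · [h(23/18) + h(11/6) + h(43/18) + ...].
Sum ≈ 9.13506.

9.13506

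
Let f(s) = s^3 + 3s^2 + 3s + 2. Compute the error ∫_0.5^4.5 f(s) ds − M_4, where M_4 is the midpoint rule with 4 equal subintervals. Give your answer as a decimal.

Exact integral: ∫_0.5^4.5 f(s) ds = 231.5.
M_4 = 228.
Error = 231.5 − 228 = 3.5.

3.5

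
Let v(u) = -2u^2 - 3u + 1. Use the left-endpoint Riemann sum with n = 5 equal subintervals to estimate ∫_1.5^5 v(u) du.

-92.68

Δu = (5 − 1.5)/5 = 0.7.
Left endpoints: 1.5, 2.2, 2.9, 3.6, 4.3.
v(1.5) = -8, v(2.2) = -15.28, v(2.9) = -24.52, v(3.6) = -35.72, v(4.3) = -48.88.
Sum = Δu · [v(1.5) + v(2.2) + v(2.9) + v(3.6) + v(4.3)].
Sum = -92.68.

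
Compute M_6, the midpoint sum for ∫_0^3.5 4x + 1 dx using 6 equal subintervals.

28

Δx = (3.5 − 0)/6 = 7/12.
Midpoints: 7/24, 0.875, 35/24, 49/24, 2.625, 77/24.
f(7/24) = 13/6, f(0.875) = 4.5, f(35/24) = 41/6, f(49/24) = 55/6, f(2.625) = 11.5, f(77/24) = 83/6.
Sum = Δx · [f(7/24) + f(0.875) + f(35/24) + ...].
Sum = 28.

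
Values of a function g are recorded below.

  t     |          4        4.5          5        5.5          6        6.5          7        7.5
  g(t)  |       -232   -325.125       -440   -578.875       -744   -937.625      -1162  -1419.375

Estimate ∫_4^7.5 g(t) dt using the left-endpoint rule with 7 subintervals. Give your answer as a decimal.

-2209.8125

Δt = 0.5.
Sum = 0.5·[(-232) + (-325.125) + (-440) + (-578.875) + (-744) + (-937.625) + (-1162)] = -2209.8125.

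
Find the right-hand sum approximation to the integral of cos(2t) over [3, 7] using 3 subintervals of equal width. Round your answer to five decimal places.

-0.34403

Δt = (7 − 3)/3 = 4/3.
Right endpoints: 13/3, 17/3, 7.
f(13/3) ≈ -0.72614, f(17/3) ≈ 0.33137, f(7) ≈ 0.13674.
Sum = Δt · [f(13/3) + f(17/3) + f(7)].
Sum ≈ -0.34403.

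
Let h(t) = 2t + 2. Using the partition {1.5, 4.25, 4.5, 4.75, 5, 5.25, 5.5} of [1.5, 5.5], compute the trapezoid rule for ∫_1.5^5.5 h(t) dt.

36

Subinterval widths: 2.75, 0.25, 0.25, 0.25, 0.25, 0.25.
h(1.5) = 5, h(4.25) = 10.5, h(4.5) = 11, h(4.75) = 11.5, h(5) = 12, h(5.25) = 12.5, h(5.5) = 13.
On each subinterval the trapezoid contributes (Δt_i/2)·[h(t_{i-1}) + h(t_i)].
Sum = 36.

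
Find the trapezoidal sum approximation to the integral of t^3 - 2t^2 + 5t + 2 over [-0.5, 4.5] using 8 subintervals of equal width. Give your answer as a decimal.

Δt = (4.5 − (-0.5))/8 = 0.625.
f(-0.5) = -1.125, f(0.125) = 1329/512, f(0.75) = 5.046875, f(1.375) = 3939/512, f(2) = 12, f(2.625) = 9949/512, f(3.25) = 31.453125, f(3.875) = 25359/512, f(4.5) = 75.125.
T_8 = (Δt/2)·[f(t_0) + 2f(t_1) + ... + 2f(t_{7}) + f(t_8)].
Sum = 102.96875.

102.96875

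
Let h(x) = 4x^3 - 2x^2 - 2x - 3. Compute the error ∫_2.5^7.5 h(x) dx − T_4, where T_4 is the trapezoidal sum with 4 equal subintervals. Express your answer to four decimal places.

Exact integral: ∫_2.5^7.5 h(x) dx ≈ 2789.166667.
T_4 = 2864.6875.
Error ≈ 2789.166667 − 2864.6875 ≈ -75.5208.

-75.5208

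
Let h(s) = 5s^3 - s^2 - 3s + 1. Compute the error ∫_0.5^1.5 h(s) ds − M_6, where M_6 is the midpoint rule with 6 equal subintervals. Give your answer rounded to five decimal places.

0.03241

Exact integral: ∫_0.5^1.5 h(s) ds ≈ 3.1666667.
M_6 ≈ 3.1342593.
Error ≈ 3.1666667 − 3.1342593 ≈ 0.03241.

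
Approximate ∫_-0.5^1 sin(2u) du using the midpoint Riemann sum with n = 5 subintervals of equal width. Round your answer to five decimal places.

Δu = (1 − (-0.5))/5 = 0.3.
Midpoints: -0.35, -0.05, 0.25, 0.55, 0.85.
f(-0.35) ≈ -0.64422, f(-0.05) ≈ -0.09983, f(0.25) ≈ 0.47943, f(0.55) ≈ 0.89121, f(0.85) ≈ 0.99166.
Sum = Δu · [f(-0.35) + f(-0.05) + f(0.25) + f(0.55) + f(0.85)].
Sum ≈ 0.48547.

0.48547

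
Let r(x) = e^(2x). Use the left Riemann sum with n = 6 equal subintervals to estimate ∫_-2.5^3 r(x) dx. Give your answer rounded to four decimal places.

Δx = (3 − (-2.5))/6 = 11/12.
Left endpoints: -2.5, -19/12, -2/3, 0.25, 7/6, 25/12.
r(-2.5) ≈ 0.0067, r(-19/12) ≈ 0.0421, r(-2/3) ≈ 0.2636, r(0.25) ≈ 1.6487, r(7/6) ≈ 10.3123, r(25/12) ≈ 64.5001.
Sum = Δx · [r(-2.5) + r(-19/12) + r(-2/3) + ...].
Sum ≈ 70.3758.

70.3758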